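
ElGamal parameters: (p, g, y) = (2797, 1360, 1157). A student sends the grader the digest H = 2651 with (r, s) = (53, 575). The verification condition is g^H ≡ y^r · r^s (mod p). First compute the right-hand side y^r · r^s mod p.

1157^2 = 1338649 ≡ 1683
1157^4 ≡ 1683^2 = 2832489 ≡ 1925
1157^8 ≡ 1925^2 = 3705625 ≡ 2397
1157^16 ≡ 2397^2 = 5745609 ≡ 571
1157^32 ≡ 571^2 = 326041 ≡ 1589
53 = 32 + 16 + 4 + 1, so 1157^53 ≡ 1589·571·1925·1157 ≡ 334 (mod 2797)
53^2 = 2809 ≡ 12
53^4 ≡ 12^2 = 144
53^8 ≡ 144^2 = 20736 ≡ 1157
53^16 ≡ 1157^2 = 1338649 ≡ 1683
53^32 ≡ 1683^2 = 2832489 ≡ 1925
53^64 ≡ 1925^2 = 3705625 ≡ 2397
53^128 ≡ 2397^2 = 5745609 ≡ 571
53^256 ≡ 571^2 = 326041 ≡ 1589
53^512 ≡ 1589^2 = 2524921 ≡ 2027
575 = 512 + 32 + 16 + 8 + 4 + 2 + 1, so 53^575 ≡ 2027·1925·1683·1157·144·12·53 ≡ 59 (mod 2797)
y^r · r^s ≡ 334·59 = 19706 ≡ 127 (mod 2797)

127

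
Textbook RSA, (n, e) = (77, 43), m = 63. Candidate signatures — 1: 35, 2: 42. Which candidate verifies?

Candidate 1: 35^2 = 1225 ≡ 70; 35^4 ≡ 70^2 = 4900 ≡ 49; 35^8 ≡ 49^2 = 2401 ≡ 14; 35^16 ≡ 14^2 = 196 ≡ 42; 35^32 ≡ 42^2 = 1764 ≡ 70; 43 = 32 + 8 + 2 + 1, so 35^43 ≡ 70·14·70·35 ≡ 63 (mod 77)
  → matches m = 63
Candidate 2: 42^2 = 1764 ≡ 70; 42^4 ≡ 70^2 = 4900 ≡ 49; 42^8 ≡ 49^2 = 2401 ≡ 14; 42^16 ≡ 14^2 = 196 ≡ 42; 42^32 ≡ 42^2 = 1764 ≡ 70; 43 = 32 + 8 + 2 + 1, so 42^43 ≡ 70·14·70·42 ≡ 14 (mod 77)

1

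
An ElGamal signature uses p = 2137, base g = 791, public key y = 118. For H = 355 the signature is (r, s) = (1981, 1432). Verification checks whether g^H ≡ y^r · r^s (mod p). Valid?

Left side g^H mod p:
791^355 mod 2137 = 824
Right side y^r · r^s mod p:
118^1981 mod 2137 = 251
1981^1432 mod 2137 = 1357
251·1357 = 340607 ≡ 824 (mod 2137)
824 ≡ 824 (mod 2137), so the signature is genuine.

yes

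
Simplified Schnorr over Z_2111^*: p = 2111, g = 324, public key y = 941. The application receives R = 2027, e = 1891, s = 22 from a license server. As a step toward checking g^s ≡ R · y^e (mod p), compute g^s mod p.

324^2 = 104976 ≡ 1537
324^4 ≡ 1537^2 = 2362369 ≡ 160
324^8 ≡ 160^2 = 25600 ≡ 268
324^16 ≡ 268^2 = 71824 ≡ 50
22 = 16 + 4 + 2, so 324^22 ≡ 50·160·1537 ≡ 1536 (mod 2111)

1536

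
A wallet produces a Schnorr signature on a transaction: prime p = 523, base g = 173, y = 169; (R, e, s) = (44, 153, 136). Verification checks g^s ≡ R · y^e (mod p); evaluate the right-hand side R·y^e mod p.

169^2 = 28561 ≡ 319
169^4 ≡ 319^2 = 101761 ≡ 299
169^8 ≡ 299^2 = 89401 ≡ 491
169^16 ≡ 491^2 = 241081 ≡ 501
169^32 ≡ 501^2 = 251001 ≡ 484
169^64 ≡ 484^2 = 234256 ≡ 475
169^128 ≡ 475^2 = 225625 ≡ 212
153 = 128 + 16 + 8 + 1, so 169^153 ≡ 212·501·491·169 ≡ 191 (mod 523)
R · y^e ≡ 44·191 = 8404 ≡ 36 (mod 523)

36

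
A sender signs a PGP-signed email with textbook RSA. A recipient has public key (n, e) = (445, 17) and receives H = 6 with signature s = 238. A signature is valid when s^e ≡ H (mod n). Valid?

s^17 mod 445 = 248
s^17 mod 445 = 248, but H = 6.

no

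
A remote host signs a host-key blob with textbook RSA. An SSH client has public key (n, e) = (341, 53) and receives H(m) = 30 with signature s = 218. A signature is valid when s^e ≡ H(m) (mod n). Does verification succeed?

fails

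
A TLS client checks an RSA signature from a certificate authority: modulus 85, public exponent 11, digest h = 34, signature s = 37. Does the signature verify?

s^2 ≡ 37^2 = 1369 ≡ 9
s^4 ≡ 9^2 = 81
s^8 ≡ 81^2 = 6561 ≡ 16
11 = 8 + 2 + 1, so s^11 ≡ 16·9·37 ≡ 58 (mod 85)
58 ≠ 34, so verification fails.

does not verify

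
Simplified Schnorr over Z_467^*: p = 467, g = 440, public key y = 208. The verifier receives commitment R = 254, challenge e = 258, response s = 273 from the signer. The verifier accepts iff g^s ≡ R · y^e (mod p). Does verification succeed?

g^s mod p:
440^2 = 193600 ≡ 262
440^4 ≡ 262^2 = 68644 ≡ 462
440^8 ≡ 462^2 = 213444 ≡ 25
440^16 ≡ 25^2 = 625 ≡ 158
440^32 ≡ 158^2 = 24964 ≡ 213
440^64 ≡ 213^2 = 45369 ≡ 70
440^128 ≡ 70^2 = 4900 ≡ 230
440^256 ≡ 230^2 = 52900 ≡ 129
273 = 256 + 16 + 1, so 440^273 ≡ 129·158·440 ≡ 279 (mod 467)
R · y^e mod p:
208^2 = 43264 ≡ 300
208^4 ≡ 300^2 = 90000 ≡ 336
208^8 ≡ 336^2 = 112896 ≡ 349
208^16 ≡ 349^2 = 121801 ≡ 381
208^32 ≡ 381^2 = 145161 ≡ 391
208^64 ≡ 391^2 = 152881 ≡ 172
208^128 ≡ 172^2 = 29584 ≡ 163
208^256 ≡ 163^2 = 26569 ≡ 417
258 = 256 + 2, so 208^258 ≡ 417·300 ≡ 411 (mod 467)
254·411 = 104394 ≡ 253 (mod 467)
279 ≠ 253; the check fails.

fails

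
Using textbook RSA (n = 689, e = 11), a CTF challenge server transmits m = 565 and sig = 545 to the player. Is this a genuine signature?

sig^2 ≡ 545^2 = 297025 ≡ 66
sig^4 ≡ 66^2 = 4356 ≡ 222
sig^8 ≡ 222^2 = 49284 ≡ 365
11 = 8 + 2 + 1, so sig^11 ≡ 365·66·545 ≡ 155 (mod 689)
155 ≠ 565, so verification fails.

forged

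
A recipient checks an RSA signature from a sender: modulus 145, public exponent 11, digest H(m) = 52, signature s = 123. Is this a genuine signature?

genuine

s^11 mod 145 = 52
s^11 mod 145 = 52 matches H(m).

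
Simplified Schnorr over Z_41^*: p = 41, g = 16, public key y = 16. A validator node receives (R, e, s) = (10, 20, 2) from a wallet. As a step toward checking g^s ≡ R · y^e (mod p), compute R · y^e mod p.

10

Squares mod 41: 16^1≡16, 16^2≡10, 16^4≡18, 16^8≡37, 16^16≡16
20 = 16 + 4, so 16^20 ≡ 16·18 ≡ 1 (mod 41)
R · y^e ≡ 10·1 = 10 ≡ 10 (mod 41)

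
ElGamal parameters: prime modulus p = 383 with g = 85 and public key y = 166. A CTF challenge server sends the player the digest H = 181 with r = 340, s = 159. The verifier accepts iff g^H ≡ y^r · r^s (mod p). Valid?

Left side g^H mod p:
85^2 = 7225 ≡ 331
85^4 ≡ 331^2 = 109561 ≡ 23
85^8 ≡ 23^2 = 529 ≡ 146
85^16 ≡ 146^2 = 21316 ≡ 251
85^32 ≡ 251^2 = 63001 ≡ 189
85^64 ≡ 189^2 = 35721 ≡ 102
85^128 ≡ 102^2 = 10404 ≡ 63
181 = 128 + 32 + 16 + 4 + 1, so 85^181 ≡ 63·189·251·23·85 ≡ 107 (mod 383)
Right side y^r · r^s mod p:
166^2 = 27556 ≡ 363
166^4 ≡ 363^2 = 131769 ≡ 17
166^8 ≡ 17^2 = 289
166^16 ≡ 289^2 = 83521 ≡ 27
166^32 ≡ 27^2 = 729 ≡ 346
166^64 ≡ 346^2 = 119716 ≡ 220
166^128 ≡ 220^2 = 48400 ≡ 142
166^256 ≡ 142^2 = 20164 ≡ 248
340 = 256 + 64 + 16 + 4, so 166^340 ≡ 248·220·27·17 ≡ 202 (mod 383)
340^2 = 115600 ≡ 317
340^4 ≡ 317^2 = 100489 ≡ 143
340^8 ≡ 143^2 = 20449 ≡ 150
340^16 ≡ 150^2 = 22500 ≡ 286
340^32 ≡ 286^2 = 81796 ≡ 217
340^64 ≡ 217^2 = 47089 ≡ 363
340^128 ≡ 363^2 = 131769 ≡ 17
159 = 128 + 16 + 8 + 4 + 2 + 1, so 340^159 ≡ 17·286·150·143·317·340 ≡ 30 (mod 383)
202·30 = 6060 ≡ 315 (mod 383)
107 ≠ 315, so verification fails.

no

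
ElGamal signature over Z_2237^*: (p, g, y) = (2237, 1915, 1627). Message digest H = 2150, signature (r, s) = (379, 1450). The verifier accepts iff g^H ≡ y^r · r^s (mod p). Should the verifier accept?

Left side g^H mod p:
1915^2150 mod 2237 = 487
Right side y^r · r^s mod p:
1627^379 mod 2237 = 1337
379^1450 mod 2237 = 1369
1337·1369 = 1830353 ≡ 487 (mod 2237)
487 ≡ 487 (mod 2237), so the signature is genuine.

accept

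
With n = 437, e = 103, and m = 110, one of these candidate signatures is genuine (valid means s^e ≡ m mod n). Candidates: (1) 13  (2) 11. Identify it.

Candidate 1: Squares mod 437: 13^1≡13, 13^2≡169, 13^4≡156, 13^8≡301, 13^16≡142, 13^32≡62, 13^64≡348; 103 = 64 + 32 + 4 + 2 + 1, so 13^103 ≡ 348·62·156·169·13 ≡ 110 (mod 437)
  → matches m = 110
Candidate 2: Squares mod 437: 11^1≡11, 11^2≡121, 11^4≡220, 11^8≡330, 11^16≡87, 11^32≡140, 11^64≡372; 103 = 64 + 32 + 4 + 2 + 1, so 11^103 ≡ 372·140·220·121·11 ≡ 125 (mod 437)

1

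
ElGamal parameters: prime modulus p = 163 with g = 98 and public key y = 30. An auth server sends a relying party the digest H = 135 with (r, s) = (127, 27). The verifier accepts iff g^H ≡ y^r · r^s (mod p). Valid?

no

Left side g^H mod p:
98^2 = 9604 ≡ 150
98^4 ≡ 150^2 = 22500 ≡ 6
98^8 ≡ 6^2 = 36
98^16 ≡ 36^2 = 1296 ≡ 155
98^32 ≡ 155^2 = 24025 ≡ 64
98^64 ≡ 64^2 = 4096 ≡ 21
98^128 ≡ 21^2 = 441 ≡ 115
135 = 128 + 4 + 2 + 1, so 98^135 ≡ 115·6·150·98 ≡ 162 (mod 163)
Right side y^r · r^s mod p:
30^2 = 900 ≡ 85
30^4 ≡ 85^2 = 7225 ≡ 53
30^8 ≡ 53^2 = 2809 ≡ 38
30^16 ≡ 38^2 = 1444 ≡ 140
30^32 ≡ 140^2 = 19600 ≡ 40
30^64 ≡ 40^2 = 1600 ≡ 133
127 = 64 + 32 + 16 + 8 + 4 + 2 + 1, so 30^127 ≡ 133·40·140·38·53·85·30 ≡ 30 (mod 163)
127^2 = 16129 ≡ 155
127^4 ≡ 155^2 = 24025 ≡ 64
127^8 ≡ 64^2 = 4096 ≡ 21
127^16 ≡ 21^2 = 441 ≡ 115
27 = 16 + 8 + 2 + 1, so 127^27 ≡ 115·21·155·127 ≡ 162 (mod 163)
30·162 = 4860 ≡ 133 (mod 163)
162 ≠ 133, so verification fails.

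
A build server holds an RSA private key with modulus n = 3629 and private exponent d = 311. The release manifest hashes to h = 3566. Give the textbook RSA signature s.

717

h^2 ≡ 3566^2 = 12716356 ≡ 340
h^4 ≡ 340^2 = 115600 ≡ 3101
h^8 ≡ 3101^2 = 9616201 ≡ 2980
h^16 ≡ 2980^2 = 8880400 ≡ 237
h^32 ≡ 237^2 = 56169 ≡ 1734
h^64 ≡ 1734^2 = 3006756 ≡ 1944
h^128 ≡ 1944^2 = 3779136 ≡ 1347
h^256 ≡ 1347^2 = 1814409 ≡ 3538
311 = 256 + 32 + 16 + 4 + 2 + 1, so h^311 ≡ 3538·1734·237·3101·340·3566 ≡ 717 (mod 3629)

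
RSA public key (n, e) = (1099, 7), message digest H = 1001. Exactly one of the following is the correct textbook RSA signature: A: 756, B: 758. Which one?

A

Candidate A: 756^2 = 571536 ≡ 56; 756^4 ≡ 56^2 = 3136 ≡ 938; 7 = 4 + 2 + 1, so 756^7 ≡ 938·56·756 ≡ 1001 (mod 1099)
  → matches H = 1001
Candidate B: 758^2 = 574564 ≡ 886; 758^4 ≡ 886^2 = 784996 ≡ 310; 7 = 4 + 2 + 1, so 758^7 ≡ 310·886·758 ≡ 1017 (mod 1099)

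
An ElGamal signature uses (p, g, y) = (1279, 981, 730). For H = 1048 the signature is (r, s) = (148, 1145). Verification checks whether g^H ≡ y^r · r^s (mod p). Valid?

no

Left side g^H mod p:
981^2 = 962361 ≡ 553
981^4 ≡ 553^2 = 305809 ≡ 128
981^8 ≡ 128^2 = 16384 ≡ 1036
981^16 ≡ 1036^2 = 1073296 ≡ 215
981^32 ≡ 215^2 = 46225 ≡ 181
981^64 ≡ 181^2 = 32761 ≡ 786
981^128 ≡ 786^2 = 617796 ≡ 39
981^256 ≡ 39^2 = 1521 ≡ 242
981^512 ≡ 242^2 = 58564 ≡ 1009
981^1024 ≡ 1009^2 = 1018081 ≡ 1276
1048 = 1024 + 16 + 8, so 981^1048 ≡ 1276·215·1036 ≡ 697 (mod 1279)
Right side y^r · r^s mod p:
730^2 = 532900 ≡ 836
730^4 ≡ 836^2 = 698896 ≡ 562
730^8 ≡ 562^2 = 315844 ≡ 1210
730^16 ≡ 1210^2 = 1464100 ≡ 924
730^32 ≡ 924^2 = 853776 ≡ 683
730^64 ≡ 683^2 = 466489 ≡ 933
730^128 ≡ 933^2 = 870489 ≡ 769
148 = 128 + 16 + 4, so 730^148 ≡ 769·924·562 ≡ 534 (mod 1279)
148^2 = 21904 ≡ 161
148^4 ≡ 161^2 = 25921 ≡ 341
148^8 ≡ 341^2 = 116281 ≡ 1171
148^16 ≡ 1171^2 = 1371241 ≡ 153
148^32 ≡ 153^2 = 23409 ≡ 387
148^64 ≡ 387^2 = 149769 ≡ 126
148^128 ≡ 126^2 = 15876 ≡ 528
148^256 ≡ 528^2 = 278784 ≡ 1241
148^512 ≡ 1241^2 = 1540081 ≡ 165
148^1024 ≡ 165^2 = 27225 ≡ 366
1145 = 1024 + 64 + 32 + 16 + 8 + 1, so 148^1145 ≡ 366·126·387·153·1171·148 ≡ 358 (mod 1279)
534·358 = 191172 ≡ 601 (mod 1279)
697 ≠ 601, so verification fails.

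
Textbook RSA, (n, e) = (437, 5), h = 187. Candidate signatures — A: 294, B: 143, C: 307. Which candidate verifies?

Candidate A: Squares mod 437: 294^1≡294, 294^2≡347, 294^4≡234; 5 = 4 + 1, so 294^5 ≡ 234·294 ≡ 187 (mod 437)
  → matches h = 187
Candidate B: Squares mod 437: 143^1≡143, 143^2≡347, 143^4≡234; 5 = 4 + 1, so 143^5 ≡ 234·143 ≡ 250 (mod 437)
Candidate C: Squares mod 437: 307^1≡307, 307^2≡294, 307^4≡347; 5 = 4 + 1, so 307^5 ≡ 347·307 ≡ 338 (mod 437)

A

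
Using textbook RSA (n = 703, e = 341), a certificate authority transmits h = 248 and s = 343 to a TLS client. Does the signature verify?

s^341 mod 703 = 248
Since 248 equals the digest 248, verification succeeds.

verifies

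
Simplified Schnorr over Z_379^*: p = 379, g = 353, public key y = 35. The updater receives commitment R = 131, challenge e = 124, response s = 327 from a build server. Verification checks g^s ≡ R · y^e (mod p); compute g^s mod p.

Squares mod 379: 353^1≡353, 353^2≡297, 353^4≡281, 353^8≡129, 353^16≡344, 353^32≡88, 353^64≡164, 353^128≡366, 353^256≡169
327 = 256 + 64 + 4 + 2 + 1, so 353^327 ≡ 169·164·281·297·353 ≡ 63 (mod 379)

63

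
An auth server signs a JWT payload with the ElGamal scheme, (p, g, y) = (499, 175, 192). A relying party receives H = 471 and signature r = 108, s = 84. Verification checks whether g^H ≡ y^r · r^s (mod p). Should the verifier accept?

reject

Left side g^H mod p:
175^471 mod 499 = 48
Right side y^r · r^s mod p:
192^108 mod 499 = 337
108^84 mod 499 = 391
337·391 = 131767 ≡ 31 (mod 499)
48 ≠ 31, so verification fails.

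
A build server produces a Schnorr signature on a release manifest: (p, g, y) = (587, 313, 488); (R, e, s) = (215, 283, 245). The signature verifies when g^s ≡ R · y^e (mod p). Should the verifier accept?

reject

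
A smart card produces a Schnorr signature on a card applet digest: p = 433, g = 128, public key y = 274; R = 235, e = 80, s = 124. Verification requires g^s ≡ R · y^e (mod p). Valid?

g^s mod p:
Squares mod 433: 128^1≡128, 128^2≡363, 128^4≡137, 128^8≡150, 128^16≡417, 128^32≡256, 128^64≡153
124 = 64 + 32 + 16 + 8 + 4, so 128^124 ≡ 153·256·417·150·137 ≡ 16 (mod 433)
R · y^e mod p:
Squares mod 433: 274^1≡274, 274^2≡167, 274^4≡177, 274^8≡153, 274^16≡27, 274^32≡296, 274^64≡150
80 = 64 + 16, so 274^80 ≡ 150·27 ≡ 153 (mod 433)
235·153 = 35955 ≡ 16 (mod 433)
16 ≡ 16 (mod 433); signature holds.

yes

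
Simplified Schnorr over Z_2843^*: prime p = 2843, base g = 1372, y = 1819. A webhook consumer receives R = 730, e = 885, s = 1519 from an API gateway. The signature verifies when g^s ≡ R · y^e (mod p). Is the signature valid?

g^s mod p:
Squares mod 2843: 1372^1≡1372, 1372^2≡318, 1372^4≡1619, 1372^8≡2758, 1372^16≡1539, 1372^32≡302, 1372^64≡228, 1372^128≡810, 1372^256≡2210, 1372^512≡2669, 1372^1024≡1846
1519 = 1024 + 256 + 128 + 64 + 32 + 8 + 4 + 2 + 1, so 1372^1519 ≡ 1846·2210·810·228·302·2758·1619·318·1372 ≡ 578 (mod 2843)
R · y^e mod p:
Squares mod 2843: 1819^1≡1819, 1819^2≡2352, 1819^4≡2269, 1819^8≡2531, 1819^16≡682, 1819^32≡1715, 1819^64≡1563, 1819^128≡832, 1819^256≡1375, 1819^512≡30
885 = 512 + 256 + 64 + 32 + 16 + 4 + 1, so 1819^885 ≡ 30·1375·1563·1715·682·2269·1819 ≡ 990 (mod 2843)
730·990 = 722700 ≡ 578 (mod 2843)
578 ≡ 578 (mod 2843); signature holds.

valid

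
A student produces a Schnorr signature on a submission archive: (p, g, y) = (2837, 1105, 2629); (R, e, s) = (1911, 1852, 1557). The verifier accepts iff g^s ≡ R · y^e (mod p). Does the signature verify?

g^s mod p:
1105^2 = 1221025 ≡ 1115
1105^4 ≡ 1115^2 = 1243225 ≡ 619
1105^8 ≡ 619^2 = 383161 ≡ 166
1105^16 ≡ 166^2 = 27556 ≡ 2023
1105^32 ≡ 2023^2 = 4092529 ≡ 1575
1105^64 ≡ 1575^2 = 2480625 ≡ 1087
1105^128 ≡ 1087^2 = 1181569 ≡ 1377
1105^256 ≡ 1377^2 = 1896129 ≡ 1013
1105^512 ≡ 1013^2 = 1026169 ≡ 2012
1105^1024 ≡ 2012^2 = 4048144 ≡ 2582
1557 = 1024 + 512 + 16 + 4 + 1, so 1105^1557 ≡ 2582·2012·2023·619·1105 ≡ 2542 (mod 2837)
R · y^e mod p:
2629^2 = 6911641 ≡ 709
2629^4 ≡ 709^2 = 502681 ≡ 532
2629^8 ≡ 532^2 = 283024 ≡ 2161
2629^16 ≡ 2161^2 = 4669921 ≡ 219
2629^32 ≡ 219^2 = 47961 ≡ 2569
2629^64 ≡ 2569^2 = 6599761 ≡ 899
2629^128 ≡ 899^2 = 808201 ≡ 2493
2629^256 ≡ 2493^2 = 6215049 ≡ 2019
2629^512 ≡ 2019^2 = 4076361 ≡ 2429
2629^1024 ≡ 2429^2 = 5900041 ≡ 1918
1852 = 1024 + 512 + 256 + 32 + 16 + 8 + 4, so 2629^1852 ≡ 1918·2429·2019·2569·219·2161·532 ≡ 2822 (mod 2837)
1911·2822 = 5392842 ≡ 2542 (mod 2837)
2542 ≡ 2542 (mod 2837); signature holds.

verifies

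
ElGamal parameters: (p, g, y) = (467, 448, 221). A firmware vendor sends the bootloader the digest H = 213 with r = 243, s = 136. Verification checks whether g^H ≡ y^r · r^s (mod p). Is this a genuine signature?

genuine

Left side g^H mod p:
Squares mod 467: 448^1≡448, 448^2≡361, 448^4≡28, 448^8≡317, 448^16≡84, 448^32≡51, 448^64≡266, 448^128≡239
213 = 128 + 64 + 16 + 4 + 1, so 448^213 ≡ 239·266·84·28·448 ≡ 55 (mod 467)
Right side y^r · r^s mod p:
Squares mod 467: 221^1≡221, 221^2≡273, 221^4≡276, 221^8≡55, 221^16≡223, 221^32≡227, 221^64≡159, 221^128≡63
243 = 128 + 64 + 32 + 16 + 2 + 1, so 221^243 ≡ 63·159·227·223·273·221 ≡ 71 (mod 467)
Squares mod 467: 243^1≡243, 243^2≡207, 243^4≡352, 243^8≡149, 243^16≡252, 243^32≡459, 243^64≡64, 243^128≡360
136 = 128 + 8, so 243^136 ≡ 360·149 ≡ 402 (mod 467)
71·402 = 28542 ≡ 55 (mod 467)
55 ≡ 55 (mod 467), so the signature is genuine.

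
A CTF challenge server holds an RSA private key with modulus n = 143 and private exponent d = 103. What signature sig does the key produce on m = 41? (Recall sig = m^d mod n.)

50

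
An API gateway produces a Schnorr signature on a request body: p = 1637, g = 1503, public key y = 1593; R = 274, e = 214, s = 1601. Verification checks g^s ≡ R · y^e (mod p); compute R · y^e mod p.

1013

1593^2 = 2537649 ≡ 299
1593^4 ≡ 299^2 = 89401 ≡ 1003
1593^8 ≡ 1003^2 = 1006009 ≡ 891
1593^16 ≡ 891^2 = 793881 ≡ 1573
1593^32 ≡ 1573^2 = 2474329 ≡ 822
1593^64 ≡ 822^2 = 675684 ≡ 1240
1593^128 ≡ 1240^2 = 1537600 ≡ 457
214 = 128 + 64 + 16 + 4 + 2, so 1593^214 ≡ 457·1240·1573·1003·299 ≡ 1336 (mod 1637)
R · y^e ≡ 274·1336 = 366064 ≡ 1013 (mod 1637)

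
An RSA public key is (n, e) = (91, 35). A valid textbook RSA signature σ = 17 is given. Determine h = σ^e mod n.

75

Squares mod 91: σ^1≡17, σ^2≡16, σ^4≡74, σ^8≡16, σ^16≡74, σ^32≡16
35 = 32 + 2 + 1, so σ^35 ≡ 16·16·17 ≡ 75 (mod 91)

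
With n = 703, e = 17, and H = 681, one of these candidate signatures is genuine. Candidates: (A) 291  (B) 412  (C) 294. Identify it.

A

Candidate A: Squares mod 703: 291^1≡291, 291^2≡321, 291^4≡403, 291^8≡16, 291^16≡256; 17 = 16 + 1, so 291^17 ≡ 256·291 ≡ 681 (mod 703)
  → matches H = 681
Candidate B: Squares mod 703: 412^1≡412, 412^2≡321, 412^4≡403, 412^8≡16, 412^16≡256; 17 = 16 + 1, so 412^17 ≡ 256·412 ≡ 22 (mod 703)
Candidate C: Squares mod 703: 294^1≡294, 294^2≡670, 294^4≡386, 294^8≡663, 294^16≡194; 17 = 16 + 1, so 294^17 ≡ 194·294 ≡ 93 (mod 703)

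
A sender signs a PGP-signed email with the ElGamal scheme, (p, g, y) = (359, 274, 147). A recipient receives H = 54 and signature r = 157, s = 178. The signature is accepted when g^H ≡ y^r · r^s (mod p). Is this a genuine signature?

Left side g^H mod p:
274^2 = 75076 ≡ 45
274^4 ≡ 45^2 = 2025 ≡ 230
274^8 ≡ 230^2 = 52900 ≡ 127
274^16 ≡ 127^2 = 16129 ≡ 333
274^32 ≡ 333^2 = 110889 ≡ 317
54 = 32 + 16 + 4 + 2, so 274^54 ≡ 317·333·230·45 ≡ 162 (mod 359)
Right side y^r · r^s mod p:
147^2 = 21609 ≡ 69
147^4 ≡ 69^2 = 4761 ≡ 94
147^8 ≡ 94^2 = 8836 ≡ 220
147^16 ≡ 220^2 = 48400 ≡ 294
147^32 ≡ 294^2 = 86436 ≡ 276
147^64 ≡ 276^2 = 76176 ≡ 68
147^128 ≡ 68^2 = 4624 ≡ 316
157 = 128 + 16 + 8 + 4 + 1, so 147^157 ≡ 316·294·220·94·147 ≡ 55 (mod 359)
157^2 = 24649 ≡ 237
157^4 ≡ 237^2 = 56169 ≡ 165
157^8 ≡ 165^2 = 27225 ≡ 300
157^16 ≡ 300^2 = 90000 ≡ 250
157^32 ≡ 250^2 = 62500 ≡ 34
157^64 ≡ 34^2 = 1156 ≡ 79
157^128 ≡ 79^2 = 6241 ≡ 138
178 = 128 + 32 + 16 + 2, so 157^178 ≡ 138·34·250·237 ≡ 16 (mod 359)
55·16 = 880 ≡ 162 (mod 359)
162 ≡ 162 (mod 359), so the signature is genuine.

genuine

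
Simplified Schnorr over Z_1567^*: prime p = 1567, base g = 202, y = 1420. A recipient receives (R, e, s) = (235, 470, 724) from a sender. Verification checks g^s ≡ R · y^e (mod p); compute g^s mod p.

202^724 mod 1567 = 456

456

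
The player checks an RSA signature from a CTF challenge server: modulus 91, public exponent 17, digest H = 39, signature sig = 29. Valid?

sig^17 mod 91 = 22
sig^17 mod 91 = 22, but H = 39.

no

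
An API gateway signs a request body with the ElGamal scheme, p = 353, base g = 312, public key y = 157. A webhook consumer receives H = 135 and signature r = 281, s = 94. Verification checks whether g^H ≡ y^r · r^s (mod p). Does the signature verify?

verifies

Left side g^H mod p:
Squares mod 353: 312^1≡312, 312^2≡269, 312^4≡349, 312^8≡16, 312^16≡256, 312^32≡231, 312^64≡58, 312^128≡187
135 = 128 + 4 + 2 + 1, so 312^135 ≡ 187·349·269·312 ≡ 82 (mod 353)
Right side y^r · r^s mod p:
Squares mod 353: 157^1≡157, 157^2≡292, 157^4≡191, 157^8≡122, 157^16≡58, 157^32≡187, 157^64≡22, 157^128≡131, 157^256≡217
281 = 256 + 16 + 8 + 1, so 157^281 ≡ 217·58·122·157 ≡ 72 (mod 353)
Squares mod 353: 281^1≡281, 281^2≡242, 281^4≡319, 281^8≡97, 281^16≡231, 281^32≡58, 281^64≡187
94 = 64 + 16 + 8 + 4 + 2, so 281^94 ≡ 187·231·97·319·242 ≡ 109 (mod 353)
72·109 = 7848 ≡ 82 (mod 353)
82 ≡ 82 (mod 353), so the signature is genuine.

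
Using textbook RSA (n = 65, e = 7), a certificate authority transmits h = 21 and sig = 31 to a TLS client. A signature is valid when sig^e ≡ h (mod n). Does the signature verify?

sig^7 mod 65 = 21
21 = h, so the signature checks out.

verifies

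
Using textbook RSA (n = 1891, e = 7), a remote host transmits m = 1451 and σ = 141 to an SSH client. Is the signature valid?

invalid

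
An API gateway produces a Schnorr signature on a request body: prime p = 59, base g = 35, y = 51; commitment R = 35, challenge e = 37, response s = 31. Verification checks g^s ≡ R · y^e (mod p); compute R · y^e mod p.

45

51^2 = 2601 ≡ 5
51^4 ≡ 5^2 = 25
51^8 ≡ 25^2 = 625 ≡ 35
51^16 ≡ 35^2 = 1225 ≡ 45
51^32 ≡ 45^2 = 2025 ≡ 19
37 = 32 + 4 + 1, so 51^37 ≡ 19·25·51 ≡ 35 (mod 59)
R · y^e ≡ 35·35 = 1225 ≡ 45 (mod 59)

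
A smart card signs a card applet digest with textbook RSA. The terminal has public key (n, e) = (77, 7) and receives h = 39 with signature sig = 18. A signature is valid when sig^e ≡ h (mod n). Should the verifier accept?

accept

sig^2 ≡ 18^2 = 324 ≡ 16
sig^4 ≡ 16^2 = 256 ≡ 25
7 = 4 + 2 + 1, so sig^7 ≡ 25·16·18 ≡ 39 (mod 77)
sig^7 mod 77 = 39 matches h.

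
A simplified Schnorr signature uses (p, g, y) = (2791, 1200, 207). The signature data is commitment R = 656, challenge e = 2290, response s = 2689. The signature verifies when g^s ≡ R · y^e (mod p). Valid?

no

g^s mod p:
1200^2689 mod 2791 = 1478
R · y^e mod p:
207^2290 mod 2791 = 1824
656·1824 = 1196544 ≡ 1996 (mod 2791)
1478 ≠ 1996; the check fails.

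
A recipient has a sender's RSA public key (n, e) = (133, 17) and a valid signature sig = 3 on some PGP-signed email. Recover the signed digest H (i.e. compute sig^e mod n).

89

sig^2 ≡ 3^2 = 9
sig^4 ≡ 9^2 = 81
sig^8 ≡ 81^2 = 6561 ≡ 44
sig^16 ≡ 44^2 = 1936 ≡ 74
17 = 16 + 1, so sig^17 ≡ 74·3 ≡ 89 (mod 133)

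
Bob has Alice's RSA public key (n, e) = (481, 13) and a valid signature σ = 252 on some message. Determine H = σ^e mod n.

σ^2 ≡ 252^2 = 63504 ≡ 12
σ^4 ≡ 12^2 = 144
σ^8 ≡ 144^2 = 20736 ≡ 53
13 = 8 + 4 + 1, so σ^13 ≡ 53·144·252 ≡ 226 (mod 481)

226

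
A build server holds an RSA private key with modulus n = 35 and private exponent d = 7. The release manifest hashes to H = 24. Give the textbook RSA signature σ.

24

H^2 ≡ 24^2 = 576 ≡ 16
H^4 ≡ 16^2 = 256 ≡ 11
7 = 4 + 2 + 1, so H^7 ≡ 11·16·24 ≡ 24 (mod 35)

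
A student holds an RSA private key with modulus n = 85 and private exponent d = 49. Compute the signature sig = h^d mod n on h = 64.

64

Squares mod 85: h^1≡64, h^2≡16, h^4≡1, h^8≡1, h^16≡1, h^32≡1
49 = 32 + 16 + 1, so h^49 ≡ 1·1·64 ≡ 64 (mod 85)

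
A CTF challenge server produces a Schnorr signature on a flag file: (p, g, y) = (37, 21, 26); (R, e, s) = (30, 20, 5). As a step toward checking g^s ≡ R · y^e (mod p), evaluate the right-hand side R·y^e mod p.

4

Squares mod 37: 26^1≡26, 26^2≡10, 26^4≡26, 26^8≡10, 26^16≡26
20 = 16 + 4, so 26^20 ≡ 26·26 ≡ 10 (mod 37)
R · y^e ≡ 30·10 = 300 ≡ 4 (mod 37)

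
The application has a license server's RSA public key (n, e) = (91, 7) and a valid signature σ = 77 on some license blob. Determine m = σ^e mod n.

77

Squares mod 91: σ^1≡77, σ^2≡14, σ^4≡14
7 = 4 + 2 + 1, so σ^7 ≡ 14·14·77 ≡ 77 (mod 91)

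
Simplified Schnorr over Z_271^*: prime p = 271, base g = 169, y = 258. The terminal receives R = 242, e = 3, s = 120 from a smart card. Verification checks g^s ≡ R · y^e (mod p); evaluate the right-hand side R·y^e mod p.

258^2 = 66564 ≡ 169
3 = 2 + 1, so 258^3 ≡ 169·258 ≡ 242 (mod 271)
R · y^e ≡ 242·242 = 58564 ≡ 28 (mod 271)

28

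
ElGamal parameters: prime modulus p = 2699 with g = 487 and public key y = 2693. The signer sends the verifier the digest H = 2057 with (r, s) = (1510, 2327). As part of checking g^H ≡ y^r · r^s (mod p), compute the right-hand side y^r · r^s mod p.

1747

2693^1510 mod 2699 = 1862
1510^2327 mod 2699 = 1765
y^r · r^s ≡ 1862·1765 = 3286430 ≡ 1747 (mod 2699)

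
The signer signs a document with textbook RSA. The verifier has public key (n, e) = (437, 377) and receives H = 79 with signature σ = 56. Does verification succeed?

σ^2 ≡ 56^2 = 3136 ≡ 77
σ^4 ≡ 77^2 = 5929 ≡ 248
σ^8 ≡ 248^2 = 61504 ≡ 324
σ^16 ≡ 324^2 = 104976 ≡ 96
σ^32 ≡ 96^2 = 9216 ≡ 39
σ^64 ≡ 39^2 = 1521 ≡ 210
σ^128 ≡ 210^2 = 44100 ≡ 400
σ^256 ≡ 400^2 = 160000 ≡ 58
377 = 256 + 64 + 32 + 16 + 8 + 1, so σ^377 ≡ 58·210·39·96·324·56 ≡ 379 (mod 437)
The recovered value 379 does not match the digest 79.

fails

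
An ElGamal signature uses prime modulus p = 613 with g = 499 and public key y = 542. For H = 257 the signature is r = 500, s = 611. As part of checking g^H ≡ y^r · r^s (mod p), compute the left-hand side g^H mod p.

499^2 = 249001 ≡ 123
499^4 ≡ 123^2 = 15129 ≡ 417
499^8 ≡ 417^2 = 173889 ≡ 410
499^16 ≡ 410^2 = 168100 ≡ 138
499^32 ≡ 138^2 = 19044 ≡ 41
499^64 ≡ 41^2 = 1681 ≡ 455
499^128 ≡ 455^2 = 207025 ≡ 444
499^256 ≡ 444^2 = 197136 ≡ 363
257 = 256 + 1, so 499^257 ≡ 363·499 ≡ 302 (mod 613)

302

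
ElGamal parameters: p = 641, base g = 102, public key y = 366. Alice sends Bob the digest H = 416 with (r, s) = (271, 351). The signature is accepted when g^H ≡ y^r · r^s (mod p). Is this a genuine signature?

genuine

Left side g^H mod p:
102^2 = 10404 ≡ 148
102^4 ≡ 148^2 = 21904 ≡ 110
102^8 ≡ 110^2 = 12100 ≡ 562
102^16 ≡ 562^2 = 315844 ≡ 472
102^32 ≡ 472^2 = 222784 ≡ 357
102^64 ≡ 357^2 = 127449 ≡ 531
102^128 ≡ 531^2 = 281961 ≡ 562
102^256 ≡ 562^2 = 315844 ≡ 472
416 = 256 + 128 + 32, so 102^416 ≡ 472·562·357 ≡ 472 (mod 641)
Right side y^r · r^s mod p:
366^2 = 133956 ≡ 628
366^4 ≡ 628^2 = 394384 ≡ 169
366^8 ≡ 169^2 = 28561 ≡ 357
366^16 ≡ 357^2 = 127449 ≡ 531
366^32 ≡ 531^2 = 281961 ≡ 562
366^64 ≡ 562^2 = 315844 ≡ 472
366^128 ≡ 472^2 = 222784 ≡ 357
366^256 ≡ 357^2 = 127449 ≡ 531
271 = 256 + 8 + 4 + 2 + 1, so 366^271 ≡ 531·357·169·628·366 ≡ 597 (mod 641)
271^2 = 73441 ≡ 367
271^4 ≡ 367^2 = 134689 ≡ 79
271^8 ≡ 79^2 = 6241 ≡ 472
271^16 ≡ 472^2 = 222784 ≡ 357
271^32 ≡ 357^2 = 127449 ≡ 531
271^64 ≡ 531^2 = 281961 ≡ 562
271^128 ≡ 562^2 = 315844 ≡ 472
271^256 ≡ 472^2 = 222784 ≡ 357
351 = 256 + 64 + 16 + 8 + 4 + 2 + 1, so 271^351 ≡ 357·562·357·472·79·367·271 ≡ 572 (mod 641)
597·572 = 341484 ≡ 472 (mod 641)
472 ≡ 472 (mod 641), so the signature is genuine.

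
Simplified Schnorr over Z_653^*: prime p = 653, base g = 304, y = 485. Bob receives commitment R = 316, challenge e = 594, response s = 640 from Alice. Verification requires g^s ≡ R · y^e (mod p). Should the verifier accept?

g^s mod p:
Squares mod 653: 304^1≡304, 304^2≡343, 304^4≡109, 304^8≡127, 304^16≡457, 304^32≡542, 304^64≡567, 304^128≡213, 304^256≡312, 304^512≡47
640 = 512 + 128, so 304^640 ≡ 47·213 ≡ 216 (mod 653)
R · y^e mod p:
Squares mod 653: 485^1≡485, 485^2≡145, 485^4≡129, 485^8≡316, 485^16≡600, 485^32≡197, 485^64≡282, 485^128≡511, 485^256≡574, 485^512≡364
594 = 512 + 64 + 16 + 2, so 485^594 ≡ 364·282·600·145 ≡ 240 (mod 653)
316·240 = 75840 ≡ 92 (mod 653)
216 ≠ 92; the check fails.

reject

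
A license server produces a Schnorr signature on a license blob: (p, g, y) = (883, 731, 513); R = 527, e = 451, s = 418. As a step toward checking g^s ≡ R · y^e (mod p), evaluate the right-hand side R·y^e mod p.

634

513^2 = 263169 ≡ 35
513^4 ≡ 35^2 = 1225 ≡ 342
513^8 ≡ 342^2 = 116964 ≡ 408
513^16 ≡ 408^2 = 166464 ≡ 460
513^32 ≡ 460^2 = 211600 ≡ 563
513^64 ≡ 563^2 = 316969 ≡ 855
513^128 ≡ 855^2 = 731025 ≡ 784
513^256 ≡ 784^2 = 614656 ≡ 88
451 = 256 + 128 + 64 + 2 + 1, so 513^451 ≡ 88·784·855·35·513 ≡ 152 (mod 883)
R · y^e ≡ 527·152 = 80104 ≡ 634 (mod 883)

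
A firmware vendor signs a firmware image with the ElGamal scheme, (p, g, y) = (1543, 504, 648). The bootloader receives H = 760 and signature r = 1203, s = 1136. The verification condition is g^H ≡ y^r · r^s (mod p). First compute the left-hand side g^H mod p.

504^2 = 254016 ≡ 964
504^4 ≡ 964^2 = 929296 ≡ 410
504^8 ≡ 410^2 = 168100 ≡ 1456
504^16 ≡ 1456^2 = 2119936 ≡ 1397
504^32 ≡ 1397^2 = 1951609 ≡ 1257
504^64 ≡ 1257^2 = 1580049 ≡ 17
504^128 ≡ 17^2 = 289
504^256 ≡ 289^2 = 83521 ≡ 199
504^512 ≡ 199^2 = 39601 ≡ 1026
760 = 512 + 128 + 64 + 32 + 16 + 8, so 504^760 ≡ 1026·289·17·1257·1397·1456 ≡ 952 (mod 1543)

952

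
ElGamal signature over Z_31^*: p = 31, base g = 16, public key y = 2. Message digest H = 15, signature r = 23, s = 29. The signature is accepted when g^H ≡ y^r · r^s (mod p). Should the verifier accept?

reject

Left side g^H mod p:
Squares mod 31: 16^1≡16, 16^2≡8, 16^4≡2, 16^8≡4
15 = 8 + 4 + 2 + 1, so 16^15 ≡ 4·2·8·16 ≡ 1 (mod 31)
Right side y^r · r^s mod p:
Squares mod 31: 2^1≡2, 2^2≡4, 2^4≡16, 2^8≡8, 2^16≡2
23 = 16 + 4 + 2 + 1, so 2^23 ≡ 2·16·4·2 ≡ 8 (mod 31)
Squares mod 31: 23^1≡23, 23^2≡2, 23^4≡4, 23^8≡16, 23^16≡8
29 = 16 + 8 + 4 + 1, so 23^29 ≡ 8·16·4·23 ≡ 27 (mod 31)
8·27 = 216 ≡ 30 (mod 31)
1 ≠ 30, so verification fails.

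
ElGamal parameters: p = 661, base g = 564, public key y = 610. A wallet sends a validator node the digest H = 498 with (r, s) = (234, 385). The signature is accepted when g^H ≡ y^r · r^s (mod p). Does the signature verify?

Left side g^H mod p:
564^498 mod 661 = 493
Right side y^r · r^s mod p:
610^234 mod 661 = 240
234^385 mod 661 = 365
240·365 = 87600 ≡ 348 (mod 661)
493 ≠ 348, so verification fails.

does not verify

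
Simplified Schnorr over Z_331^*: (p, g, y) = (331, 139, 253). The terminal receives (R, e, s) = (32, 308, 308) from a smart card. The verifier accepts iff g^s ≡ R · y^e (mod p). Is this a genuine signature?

forged

g^s mod p:
139^2 = 19321 ≡ 123
139^4 ≡ 123^2 = 15129 ≡ 234
139^8 ≡ 234^2 = 54756 ≡ 141
139^16 ≡ 141^2 = 19881 ≡ 21
139^32 ≡ 21^2 = 441 ≡ 110
139^64 ≡ 110^2 = 12100 ≡ 184
139^128 ≡ 184^2 = 33856 ≡ 94
139^256 ≡ 94^2 = 8836 ≡ 230
308 = 256 + 32 + 16 + 4, so 139^308 ≡ 230·110·21·234 ≡ 269 (mod 331)
R · y^e mod p:
253^2 = 64009 ≡ 126
253^4 ≡ 126^2 = 15876 ≡ 319
253^8 ≡ 319^2 = 101761 ≡ 144
253^16 ≡ 144^2 = 20736 ≡ 214
253^32 ≡ 214^2 = 45796 ≡ 118
253^64 ≡ 118^2 = 13924 ≡ 22
253^128 ≡ 22^2 = 484 ≡ 153
253^256 ≡ 153^2 = 23409 ≡ 239
308 = 256 + 32 + 16 + 4, so 253^308 ≡ 239·118·214·319 ≡ 64 (mod 331)
32·64 = 2048 ≡ 62 (mod 331)
269 ≠ 62; the check fails.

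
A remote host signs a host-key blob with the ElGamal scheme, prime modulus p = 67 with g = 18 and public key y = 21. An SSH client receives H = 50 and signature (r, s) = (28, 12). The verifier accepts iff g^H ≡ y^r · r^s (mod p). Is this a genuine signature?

genuine

Left side g^H mod p:
Squares mod 67: 18^1≡18, 18^2≡56, 18^4≡54, 18^8≡35, 18^16≡19, 18^32≡26
50 = 32 + 16 + 2, so 18^50 ≡ 26·19·56 ≡ 60 (mod 67)
Right side y^r · r^s mod p:
Squares mod 67: 21^1≡21, 21^2≡39, 21^4≡47, 21^8≡65, 21^16≡4
28 = 16 + 8 + 4, so 21^28 ≡ 4·65·47 ≡ 26 (mod 67)
Squares mod 67: 28^1≡28, 28^2≡47, 28^4≡65, 28^8≡4
12 = 8 + 4, so 28^12 ≡ 4·65 ≡ 59 (mod 67)
26·59 = 1534 ≡ 60 (mod 67)
60 ≡ 60 (mod 67), so the signature is genuine.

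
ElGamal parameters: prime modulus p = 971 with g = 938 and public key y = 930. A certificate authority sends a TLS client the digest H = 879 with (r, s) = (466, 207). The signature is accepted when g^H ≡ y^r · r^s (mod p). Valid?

yes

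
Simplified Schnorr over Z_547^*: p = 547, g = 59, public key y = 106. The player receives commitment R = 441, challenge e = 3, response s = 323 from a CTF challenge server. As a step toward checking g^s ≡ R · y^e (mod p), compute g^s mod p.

451

Squares mod 547: 59^1≡59, 59^2≡199, 59^4≡217, 59^8≡47, 59^16≡21, 59^32≡441, 59^64≡296, 59^128≡96, 59^256≡464
323 = 256 + 64 + 2 + 1, so 59^323 ≡ 464·296·199·59 ≡ 451 (mod 547)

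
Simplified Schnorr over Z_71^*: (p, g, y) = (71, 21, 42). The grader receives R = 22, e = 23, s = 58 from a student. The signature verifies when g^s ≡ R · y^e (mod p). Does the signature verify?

verifies

g^s mod p:
21^2 = 441 ≡ 15
21^4 ≡ 15^2 = 225 ≡ 12
21^8 ≡ 12^2 = 144 ≡ 2
21^16 ≡ 2^2 = 4
21^32 ≡ 4^2 = 16
58 = 32 + 16 + 8 + 2, so 21^58 ≡ 16·4·2·15 ≡ 3 (mod 71)
R · y^e mod p:
42^2 = 1764 ≡ 60
42^4 ≡ 60^2 = 3600 ≡ 50
42^8 ≡ 50^2 = 2500 ≡ 15
42^16 ≡ 15^2 = 225 ≡ 12
23 = 16 + 4 + 2 + 1, so 42^23 ≡ 12·50·60·42 ≡ 55 (mod 71)
22·55 = 1210 ≡ 3 (mod 71)
3 ≡ 3 (mod 71); signature holds.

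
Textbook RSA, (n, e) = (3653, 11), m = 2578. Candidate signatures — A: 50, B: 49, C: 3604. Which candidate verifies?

Candidate A: Squares mod 3653: 50^1≡50, 50^2≡2500, 50^4≡3370, 50^8≡3376; 11 = 8 + 2 + 1, so 50^11 ≡ 3376·2500·50 ≡ 1787 (mod 3653)
Candidate B: Squares mod 3653: 49^1≡49, 49^2≡2401, 49^4≡367, 49^8≡3181; 11 = 8 + 2 + 1, so 49^11 ≡ 3181·2401·49 ≡ 2578 (mod 3653)
  → matches m = 2578
Candidate C: Squares mod 3653: 3604^1≡3604, 3604^2≡2401, 3604^4≡367, 3604^8≡3181; 11 = 8 + 2 + 1, so 3604^11 ≡ 3181·2401·3604 ≡ 1075 (mod 3653)

B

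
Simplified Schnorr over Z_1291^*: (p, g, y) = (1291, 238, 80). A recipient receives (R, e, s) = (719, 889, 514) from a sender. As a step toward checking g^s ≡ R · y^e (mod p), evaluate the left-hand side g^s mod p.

238^514 mod 1291 = 35

35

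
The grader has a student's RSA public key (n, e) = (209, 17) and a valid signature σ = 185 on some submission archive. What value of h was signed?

15

σ^2 ≡ 185^2 = 34225 ≡ 158
σ^4 ≡ 158^2 = 24964 ≡ 93
σ^8 ≡ 93^2 = 8649 ≡ 80
σ^16 ≡ 80^2 = 6400 ≡ 130
17 = 16 + 1, so σ^17 ≡ 130·185 ≡ 15 (mod 209)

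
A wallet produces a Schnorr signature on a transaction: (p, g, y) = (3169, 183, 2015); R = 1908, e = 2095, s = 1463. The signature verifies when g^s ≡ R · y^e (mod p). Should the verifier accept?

reject

g^s mod p:
183^1463 mod 3169 = 2199
R · y^e mod p:
2015^2095 mod 3169 = 952
1908·952 = 1816416 ≡ 579 (mod 3169)
2199 ≠ 579; the check fails.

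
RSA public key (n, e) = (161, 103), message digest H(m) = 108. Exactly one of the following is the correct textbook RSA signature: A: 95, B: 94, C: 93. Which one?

Candidate A: Squares mod 161: 95^1≡95, 95^2≡9, 95^4≡81, 95^8≡121, 95^16≡151, 95^32≡100, 95^64≡18; 103 = 64 + 32 + 4 + 2 + 1, so 95^103 ≡ 18·100·81·9·95 ≡ 81 (mod 161)
Candidate B: Squares mod 161: 94^1≡94, 94^2≡142, 94^4≡39, 94^8≡72, 94^16≡32, 94^32≡58, 94^64≡144; 103 = 64 + 32 + 4 + 2 + 1, so 94^103 ≡ 144·58·39·142·94 ≡ 108 (mod 161)
  → matches H(m) = 108
Candidate C: Squares mod 161: 93^1≡93, 93^2≡116, 93^4≡93, 93^8≡116, 93^16≡93, 93^32≡116, 93^64≡93; 103 = 64 + 32 + 4 + 2 + 1, so 93^103 ≡ 93·116·93·116·93 ≡ 93 (mod 161)

B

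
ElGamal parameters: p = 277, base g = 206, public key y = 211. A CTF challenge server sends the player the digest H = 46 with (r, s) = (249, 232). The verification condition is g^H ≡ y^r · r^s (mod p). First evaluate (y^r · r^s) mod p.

211^2 = 44521 ≡ 201
211^4 ≡ 201^2 = 40401 ≡ 236
211^8 ≡ 236^2 = 55696 ≡ 19
211^16 ≡ 19^2 = 361 ≡ 84
211^32 ≡ 84^2 = 7056 ≡ 131
211^64 ≡ 131^2 = 17161 ≡ 264
211^128 ≡ 264^2 = 69696 ≡ 169
249 = 128 + 64 + 32 + 16 + 8 + 1, so 211^249 ≡ 169·264·131·84·19·211 ≡ 27 (mod 277)
249^2 = 62001 ≡ 230
249^4 ≡ 230^2 = 52900 ≡ 270
249^8 ≡ 270^2 = 72900 ≡ 49
249^16 ≡ 49^2 = 2401 ≡ 185
249^32 ≡ 185^2 = 34225 ≡ 154
249^64 ≡ 154^2 = 23716 ≡ 171
249^128 ≡ 171^2 = 29241 ≡ 156
232 = 128 + 64 + 32 + 8, so 249^232 ≡ 156·171·154·49 ≡ 88 (mod 277)
y^r · r^s ≡ 27·88 = 2376 ≡ 160 (mod 277)

160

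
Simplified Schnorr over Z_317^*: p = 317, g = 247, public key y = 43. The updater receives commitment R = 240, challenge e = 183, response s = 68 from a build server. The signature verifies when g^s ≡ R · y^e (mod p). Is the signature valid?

invalid

g^s mod p:
Squares mod 317: 247^1≡247, 247^2≡145, 247^4≡103, 247^8≡148, 247^16≡31, 247^32≡10, 247^64≡100
68 = 64 + 4, so 247^68 ≡ 100·103 ≡ 156 (mod 317)
R · y^e mod p:
Squares mod 317: 43^1≡43, 43^2≡264, 43^4≡273, 43^8≡34, 43^16≡205, 43^32≡181, 43^64≡110, 43^128≡54
183 = 128 + 32 + 16 + 4 + 2 + 1, so 43^183 ≡ 54·181·205·273·264·43 ≡ 145 (mod 317)
240·145 = 34800 ≡ 247 (mod 317)
156 ≠ 247; the check fails.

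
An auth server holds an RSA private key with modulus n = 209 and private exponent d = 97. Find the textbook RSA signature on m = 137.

m^2 ≡ 137^2 = 18769 ≡ 168
m^4 ≡ 168^2 = 28224 ≡ 9
m^8 ≡ 9^2 = 81
m^16 ≡ 81^2 = 6561 ≡ 82
m^32 ≡ 82^2 = 6724 ≡ 36
m^64 ≡ 36^2 = 1296 ≡ 42
97 = 64 + 32 + 1, so m^97 ≡ 42·36·137 ≡ 25 (mod 209)

25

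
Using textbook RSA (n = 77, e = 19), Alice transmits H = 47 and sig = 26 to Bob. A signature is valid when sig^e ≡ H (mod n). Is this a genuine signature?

genuine

sig^2 ≡ 26^2 = 676 ≡ 60
sig^4 ≡ 60^2 = 3600 ≡ 58
sig^8 ≡ 58^2 = 3364 ≡ 53
sig^16 ≡ 53^2 = 2809 ≡ 37
19 = 16 + 2 + 1, so sig^19 ≡ 37·60·26 ≡ 47 (mod 77)
Since 47 equals the digest 47, verification succeeds.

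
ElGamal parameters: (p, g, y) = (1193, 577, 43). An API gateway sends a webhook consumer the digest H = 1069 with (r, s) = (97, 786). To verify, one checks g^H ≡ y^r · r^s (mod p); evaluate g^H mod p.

246

577^2 = 332929 ≡ 82
577^4 ≡ 82^2 = 6724 ≡ 759
577^8 ≡ 759^2 = 576081 ≡ 1055
577^16 ≡ 1055^2 = 1113025 ≡ 1149
577^32 ≡ 1149^2 = 1320201 ≡ 743
577^64 ≡ 743^2 = 552049 ≡ 883
577^128 ≡ 883^2 = 779689 ≡ 660
577^256 ≡ 660^2 = 435600 ≡ 155
577^512 ≡ 155^2 = 24025 ≡ 165
577^1024 ≡ 165^2 = 27225 ≡ 979
1069 = 1024 + 32 + 8 + 4 + 1, so 577^1069 ≡ 979·743·1055·759·577 ≡ 246 (mod 1193)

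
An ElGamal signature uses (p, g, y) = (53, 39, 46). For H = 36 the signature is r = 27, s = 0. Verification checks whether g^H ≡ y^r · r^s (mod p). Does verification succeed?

fails

Left side g^H mod p:
39^36 mod 53 = 24
Right side y^r · r^s mod p:
46^27 mod 53 = 46
27^0 mod 53 = 1
46·1 = 46 ≡ 46 (mod 53)
24 ≠ 46, so verification fails.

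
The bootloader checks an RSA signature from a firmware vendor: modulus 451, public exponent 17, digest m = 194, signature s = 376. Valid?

yes

Squares mod 451: s^1≡376, s^2≡213, s^4≡269, s^8≡201, s^16≡262
17 = 16 + 1, so s^17 ≡ 262·376 ≡ 194 (mod 451)
Since 194 equals the digest 194, verification succeeds.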